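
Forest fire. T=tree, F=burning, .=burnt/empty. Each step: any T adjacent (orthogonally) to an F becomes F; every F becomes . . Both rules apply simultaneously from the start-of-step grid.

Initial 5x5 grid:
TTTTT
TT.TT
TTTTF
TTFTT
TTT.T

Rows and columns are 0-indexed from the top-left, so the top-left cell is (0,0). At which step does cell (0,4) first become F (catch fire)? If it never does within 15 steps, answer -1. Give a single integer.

Step 1: cell (0,4)='T' (+7 fires, +2 burnt)
Step 2: cell (0,4)='F' (+6 fires, +7 burnt)
  -> target ignites at step 2
Step 3: cell (0,4)='.' (+4 fires, +6 burnt)
Step 4: cell (0,4)='.' (+3 fires, +4 burnt)
Step 5: cell (0,4)='.' (+1 fires, +3 burnt)
Step 6: cell (0,4)='.' (+0 fires, +1 burnt)
  fire out at step 6

2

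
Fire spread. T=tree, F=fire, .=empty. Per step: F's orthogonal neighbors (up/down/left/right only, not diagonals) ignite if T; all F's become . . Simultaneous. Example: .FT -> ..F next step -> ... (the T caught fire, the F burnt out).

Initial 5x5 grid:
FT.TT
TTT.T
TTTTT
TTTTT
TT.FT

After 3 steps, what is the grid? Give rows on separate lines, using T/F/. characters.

Step 1: 4 trees catch fire, 2 burn out
  .F.TT
  FTT.T
  TTTTT
  TTTFT
  TT..F
Step 2: 5 trees catch fire, 4 burn out
  ...TT
  .FT.T
  FTTFT
  TTF.F
  TT...
Step 3: 6 trees catch fire, 5 burn out
  ...TT
  ..F.T
  .FF.F
  FF...
  TT...

...TT
..F.T
.FF.F
FF...
TT...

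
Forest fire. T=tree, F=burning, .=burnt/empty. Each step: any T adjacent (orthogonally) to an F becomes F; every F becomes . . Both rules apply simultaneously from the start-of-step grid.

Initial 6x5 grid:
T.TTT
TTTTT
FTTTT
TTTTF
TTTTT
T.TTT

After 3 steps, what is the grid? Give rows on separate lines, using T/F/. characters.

Step 1: 6 trees catch fire, 2 burn out
  T.TTT
  FTTTT
  .FTTF
  FTTF.
  TTTTF
  T.TTT
Step 2: 10 trees catch fire, 6 burn out
  F.TTT
  .FTTF
  ..FF.
  .FF..
  FTTF.
  T.TTF
Step 3: 7 trees catch fire, 10 burn out
  ..TTF
  ..FF.
  .....
  .....
  .FF..
  F.TF.

..TTF
..FF.
.....
.....
.FF..
F.TF.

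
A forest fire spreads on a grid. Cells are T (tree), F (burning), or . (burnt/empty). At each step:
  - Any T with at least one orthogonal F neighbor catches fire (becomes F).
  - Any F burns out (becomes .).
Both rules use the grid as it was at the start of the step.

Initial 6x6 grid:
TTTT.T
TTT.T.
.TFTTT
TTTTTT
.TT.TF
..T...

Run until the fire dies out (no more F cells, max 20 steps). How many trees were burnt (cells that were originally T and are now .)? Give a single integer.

Answer: 22

Derivation:
Step 1: +6 fires, +2 burnt (F count now 6)
Step 2: +8 fires, +6 burnt (F count now 8)
Step 3: +7 fires, +8 burnt (F count now 7)
Step 4: +1 fires, +7 burnt (F count now 1)
Step 5: +0 fires, +1 burnt (F count now 0)
Fire out after step 5
Initially T: 23, now '.': 35
Total burnt (originally-T cells now '.'): 22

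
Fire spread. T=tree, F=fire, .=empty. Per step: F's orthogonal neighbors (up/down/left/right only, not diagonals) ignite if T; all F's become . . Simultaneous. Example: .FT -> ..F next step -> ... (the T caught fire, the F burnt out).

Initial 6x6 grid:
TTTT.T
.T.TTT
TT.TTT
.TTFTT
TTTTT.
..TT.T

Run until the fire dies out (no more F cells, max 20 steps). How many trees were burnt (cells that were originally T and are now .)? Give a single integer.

Answer: 25

Derivation:
Step 1: +4 fires, +1 burnt (F count now 4)
Step 2: +7 fires, +4 burnt (F count now 7)
Step 3: +6 fires, +7 burnt (F count now 6)
Step 4: +5 fires, +6 burnt (F count now 5)
Step 5: +2 fires, +5 burnt (F count now 2)
Step 6: +1 fires, +2 burnt (F count now 1)
Step 7: +0 fires, +1 burnt (F count now 0)
Fire out after step 7
Initially T: 26, now '.': 35
Total burnt (originally-T cells now '.'): 25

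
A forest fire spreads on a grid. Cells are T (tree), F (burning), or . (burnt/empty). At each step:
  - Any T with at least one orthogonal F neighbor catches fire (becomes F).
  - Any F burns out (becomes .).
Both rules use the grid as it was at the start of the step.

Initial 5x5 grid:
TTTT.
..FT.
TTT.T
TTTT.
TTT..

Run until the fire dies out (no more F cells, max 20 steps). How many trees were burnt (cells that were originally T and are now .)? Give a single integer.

Answer: 15

Derivation:
Step 1: +3 fires, +1 burnt (F count now 3)
Step 2: +4 fires, +3 burnt (F count now 4)
Step 3: +5 fires, +4 burnt (F count now 5)
Step 4: +2 fires, +5 burnt (F count now 2)
Step 5: +1 fires, +2 burnt (F count now 1)
Step 6: +0 fires, +1 burnt (F count now 0)
Fire out after step 6
Initially T: 16, now '.': 24
Total burnt (originally-T cells now '.'): 15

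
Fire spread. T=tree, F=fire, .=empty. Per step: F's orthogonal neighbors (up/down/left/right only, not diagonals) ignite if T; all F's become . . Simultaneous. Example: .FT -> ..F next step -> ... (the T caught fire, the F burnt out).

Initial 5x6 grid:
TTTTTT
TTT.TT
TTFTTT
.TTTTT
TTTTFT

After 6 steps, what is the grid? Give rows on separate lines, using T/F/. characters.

Step 1: 7 trees catch fire, 2 burn out
  TTTTTT
  TTF.TT
  TF.FTT
  .TFTFT
  TTTF.F
Step 2: 8 trees catch fire, 7 burn out
  TTFTTT
  TF..TT
  F...FT
  .F.F.F
  TTF...
Step 3: 6 trees catch fire, 8 burn out
  TF.FTT
  F...FT
  .....F
  ......
  TF....
Step 4: 4 trees catch fire, 6 burn out
  F...FT
  .....F
  ......
  ......
  F.....
Step 5: 1 trees catch fire, 4 burn out
  .....F
  ......
  ......
  ......
  ......
Step 6: 0 trees catch fire, 1 burn out
  ......
  ......
  ......
  ......
  ......

......
......
......
......
......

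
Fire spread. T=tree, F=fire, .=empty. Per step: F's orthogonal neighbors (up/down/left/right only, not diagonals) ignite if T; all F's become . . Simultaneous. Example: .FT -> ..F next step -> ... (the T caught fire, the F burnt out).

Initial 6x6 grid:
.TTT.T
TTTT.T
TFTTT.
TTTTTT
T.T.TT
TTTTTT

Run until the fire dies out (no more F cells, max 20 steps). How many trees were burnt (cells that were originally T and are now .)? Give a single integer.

Answer: 27

Derivation:
Step 1: +4 fires, +1 burnt (F count now 4)
Step 2: +6 fires, +4 burnt (F count now 6)
Step 3: +6 fires, +6 burnt (F count now 6)
Step 4: +4 fires, +6 burnt (F count now 4)
Step 5: +4 fires, +4 burnt (F count now 4)
Step 6: +2 fires, +4 burnt (F count now 2)
Step 7: +1 fires, +2 burnt (F count now 1)
Step 8: +0 fires, +1 burnt (F count now 0)
Fire out after step 8
Initially T: 29, now '.': 34
Total burnt (originally-T cells now '.'): 27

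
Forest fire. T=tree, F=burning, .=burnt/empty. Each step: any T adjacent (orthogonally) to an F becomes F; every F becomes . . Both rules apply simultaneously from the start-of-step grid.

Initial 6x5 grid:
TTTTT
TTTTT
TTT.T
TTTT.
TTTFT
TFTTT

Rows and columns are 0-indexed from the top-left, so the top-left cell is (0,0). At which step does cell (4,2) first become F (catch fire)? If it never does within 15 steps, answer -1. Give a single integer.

Step 1: cell (4,2)='F' (+7 fires, +2 burnt)
  -> target ignites at step 1
Step 2: cell (4,2)='.' (+4 fires, +7 burnt)
Step 3: cell (4,2)='.' (+3 fires, +4 burnt)
Step 4: cell (4,2)='.' (+3 fires, +3 burnt)
Step 5: cell (4,2)='.' (+4 fires, +3 burnt)
Step 6: cell (4,2)='.' (+3 fires, +4 burnt)
Step 7: cell (4,2)='.' (+2 fires, +3 burnt)
Step 8: cell (4,2)='.' (+0 fires, +2 burnt)
  fire out at step 8

1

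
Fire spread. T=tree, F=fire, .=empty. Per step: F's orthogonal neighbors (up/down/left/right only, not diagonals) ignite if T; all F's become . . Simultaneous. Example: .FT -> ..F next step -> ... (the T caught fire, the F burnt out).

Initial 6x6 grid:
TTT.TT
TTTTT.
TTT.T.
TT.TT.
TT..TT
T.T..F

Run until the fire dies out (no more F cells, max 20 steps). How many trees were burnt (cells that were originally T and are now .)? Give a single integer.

Answer: 23

Derivation:
Step 1: +1 fires, +1 burnt (F count now 1)
Step 2: +1 fires, +1 burnt (F count now 1)
Step 3: +1 fires, +1 burnt (F count now 1)
Step 4: +2 fires, +1 burnt (F count now 2)
Step 5: +1 fires, +2 burnt (F count now 1)
Step 6: +2 fires, +1 burnt (F count now 2)
Step 7: +2 fires, +2 burnt (F count now 2)
Step 8: +3 fires, +2 burnt (F count now 3)
Step 9: +3 fires, +3 burnt (F count now 3)
Step 10: +3 fires, +3 burnt (F count now 3)
Step 11: +2 fires, +3 burnt (F count now 2)
Step 12: +1 fires, +2 burnt (F count now 1)
Step 13: +1 fires, +1 burnt (F count now 1)
Step 14: +0 fires, +1 burnt (F count now 0)
Fire out after step 14
Initially T: 24, now '.': 35
Total burnt (originally-T cells now '.'): 23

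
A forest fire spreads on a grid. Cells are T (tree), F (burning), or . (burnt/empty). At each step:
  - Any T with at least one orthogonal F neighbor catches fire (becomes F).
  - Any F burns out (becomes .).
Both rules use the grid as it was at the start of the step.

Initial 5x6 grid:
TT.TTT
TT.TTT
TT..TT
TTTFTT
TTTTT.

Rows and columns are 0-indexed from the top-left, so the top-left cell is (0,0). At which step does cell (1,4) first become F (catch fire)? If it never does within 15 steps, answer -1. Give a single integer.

Step 1: cell (1,4)='T' (+3 fires, +1 burnt)
Step 2: cell (1,4)='T' (+5 fires, +3 burnt)
Step 3: cell (1,4)='F' (+5 fires, +5 burnt)
  -> target ignites at step 3
Step 4: cell (1,4)='.' (+6 fires, +5 burnt)
Step 5: cell (1,4)='.' (+4 fires, +6 burnt)
Step 6: cell (1,4)='.' (+1 fires, +4 burnt)
Step 7: cell (1,4)='.' (+0 fires, +1 burnt)
  fire out at step 7

3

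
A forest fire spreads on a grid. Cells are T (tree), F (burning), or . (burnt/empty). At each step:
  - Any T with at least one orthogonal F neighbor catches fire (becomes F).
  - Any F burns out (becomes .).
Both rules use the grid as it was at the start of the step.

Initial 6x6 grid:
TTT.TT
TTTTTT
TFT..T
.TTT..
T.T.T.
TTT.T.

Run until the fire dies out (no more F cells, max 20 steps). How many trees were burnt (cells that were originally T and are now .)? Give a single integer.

Step 1: +4 fires, +1 burnt (F count now 4)
Step 2: +4 fires, +4 burnt (F count now 4)
Step 3: +5 fires, +4 burnt (F count now 5)
Step 4: +2 fires, +5 burnt (F count now 2)
Step 5: +3 fires, +2 burnt (F count now 3)
Step 6: +3 fires, +3 burnt (F count now 3)
Step 7: +1 fires, +3 burnt (F count now 1)
Step 8: +0 fires, +1 burnt (F count now 0)
Fire out after step 8
Initially T: 24, now '.': 34
Total burnt (originally-T cells now '.'): 22

Answer: 22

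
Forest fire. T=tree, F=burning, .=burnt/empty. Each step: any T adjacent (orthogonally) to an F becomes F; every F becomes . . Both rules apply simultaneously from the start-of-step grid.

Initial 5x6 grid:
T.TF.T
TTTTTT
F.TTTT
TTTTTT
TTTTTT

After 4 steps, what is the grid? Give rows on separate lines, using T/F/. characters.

Step 1: 4 trees catch fire, 2 burn out
  T.F..T
  FTTFTT
  ..TTTT
  FTTTTT
  TTTTTT
Step 2: 7 trees catch fire, 4 burn out
  F....T
  .FF.FT
  ..TFTT
  .FTTTT
  FTTTTT
Step 3: 6 trees catch fire, 7 burn out
  .....T
  .....F
  ..F.FT
  ..FFTT
  .FTTTT
Step 4: 5 trees catch fire, 6 burn out
  .....F
  ......
  .....F
  ....FT
  ..FFTT

.....F
......
.....F
....FT
..FFTT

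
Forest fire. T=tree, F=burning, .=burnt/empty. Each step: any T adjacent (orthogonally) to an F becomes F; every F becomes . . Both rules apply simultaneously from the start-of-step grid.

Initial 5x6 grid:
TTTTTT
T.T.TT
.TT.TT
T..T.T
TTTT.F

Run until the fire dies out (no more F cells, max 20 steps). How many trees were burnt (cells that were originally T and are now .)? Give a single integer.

Step 1: +1 fires, +1 burnt (F count now 1)
Step 2: +1 fires, +1 burnt (F count now 1)
Step 3: +2 fires, +1 burnt (F count now 2)
Step 4: +2 fires, +2 burnt (F count now 2)
Step 5: +1 fires, +2 burnt (F count now 1)
Step 6: +1 fires, +1 burnt (F count now 1)
Step 7: +1 fires, +1 burnt (F count now 1)
Step 8: +2 fires, +1 burnt (F count now 2)
Step 9: +2 fires, +2 burnt (F count now 2)
Step 10: +2 fires, +2 burnt (F count now 2)
Step 11: +0 fires, +2 burnt (F count now 0)
Fire out after step 11
Initially T: 21, now '.': 24
Total burnt (originally-T cells now '.'): 15

Answer: 15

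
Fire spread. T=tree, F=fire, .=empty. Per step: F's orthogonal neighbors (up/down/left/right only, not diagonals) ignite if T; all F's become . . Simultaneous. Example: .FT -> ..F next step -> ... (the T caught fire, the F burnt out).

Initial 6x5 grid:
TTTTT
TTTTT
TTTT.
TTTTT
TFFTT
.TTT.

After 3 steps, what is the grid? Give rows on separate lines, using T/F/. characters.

Step 1: 6 trees catch fire, 2 burn out
  TTTTT
  TTTTT
  TTTT.
  TFFTT
  F..FT
  .FFT.
Step 2: 6 trees catch fire, 6 burn out
  TTTTT
  TTTTT
  TFFT.
  F..FT
  ....F
  ...F.
Step 3: 5 trees catch fire, 6 burn out
  TTTTT
  TFFTT
  F..F.
  ....F
  .....
  .....

TTTTT
TFFTT
F..F.
....F
.....
.....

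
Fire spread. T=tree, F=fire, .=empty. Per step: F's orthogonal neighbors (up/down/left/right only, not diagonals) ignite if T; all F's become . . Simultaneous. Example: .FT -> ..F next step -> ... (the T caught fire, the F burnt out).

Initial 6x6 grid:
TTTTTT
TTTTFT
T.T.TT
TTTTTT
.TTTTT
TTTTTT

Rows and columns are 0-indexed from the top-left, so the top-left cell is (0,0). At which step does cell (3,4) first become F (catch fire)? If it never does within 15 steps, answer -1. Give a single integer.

Step 1: cell (3,4)='T' (+4 fires, +1 burnt)
Step 2: cell (3,4)='F' (+5 fires, +4 burnt)
  -> target ignites at step 2
Step 3: cell (3,4)='.' (+6 fires, +5 burnt)
Step 4: cell (3,4)='.' (+6 fires, +6 burnt)
Step 5: cell (3,4)='.' (+6 fires, +6 burnt)
Step 6: cell (3,4)='.' (+3 fires, +6 burnt)
Step 7: cell (3,4)='.' (+1 fires, +3 burnt)
Step 8: cell (3,4)='.' (+1 fires, +1 burnt)
Step 9: cell (3,4)='.' (+0 fires, +1 burnt)
  fire out at step 9

2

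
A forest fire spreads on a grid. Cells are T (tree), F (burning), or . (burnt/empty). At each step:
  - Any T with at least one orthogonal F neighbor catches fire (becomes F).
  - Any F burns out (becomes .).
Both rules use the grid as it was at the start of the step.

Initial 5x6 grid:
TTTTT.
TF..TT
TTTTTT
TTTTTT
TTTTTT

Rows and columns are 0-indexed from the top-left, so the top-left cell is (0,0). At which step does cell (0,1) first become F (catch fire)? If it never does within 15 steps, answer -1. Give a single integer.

Step 1: cell (0,1)='F' (+3 fires, +1 burnt)
  -> target ignites at step 1
Step 2: cell (0,1)='.' (+5 fires, +3 burnt)
Step 3: cell (0,1)='.' (+5 fires, +5 burnt)
Step 4: cell (0,1)='.' (+5 fires, +5 burnt)
Step 5: cell (0,1)='.' (+4 fires, +5 burnt)
Step 6: cell (0,1)='.' (+3 fires, +4 burnt)
Step 7: cell (0,1)='.' (+1 fires, +3 burnt)
Step 8: cell (0,1)='.' (+0 fires, +1 burnt)
  fire out at step 8

1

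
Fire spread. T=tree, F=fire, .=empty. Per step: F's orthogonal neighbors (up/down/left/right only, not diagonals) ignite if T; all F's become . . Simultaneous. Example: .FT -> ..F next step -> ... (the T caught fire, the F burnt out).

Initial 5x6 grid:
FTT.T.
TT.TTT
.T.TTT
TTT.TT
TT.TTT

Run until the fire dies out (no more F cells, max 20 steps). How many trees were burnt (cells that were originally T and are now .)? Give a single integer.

Answer: 10

Derivation:
Step 1: +2 fires, +1 burnt (F count now 2)
Step 2: +2 fires, +2 burnt (F count now 2)
Step 3: +1 fires, +2 burnt (F count now 1)
Step 4: +1 fires, +1 burnt (F count now 1)
Step 5: +3 fires, +1 burnt (F count now 3)
Step 6: +1 fires, +3 burnt (F count now 1)
Step 7: +0 fires, +1 burnt (F count now 0)
Fire out after step 7
Initially T: 22, now '.': 18
Total burnt (originally-T cells now '.'): 10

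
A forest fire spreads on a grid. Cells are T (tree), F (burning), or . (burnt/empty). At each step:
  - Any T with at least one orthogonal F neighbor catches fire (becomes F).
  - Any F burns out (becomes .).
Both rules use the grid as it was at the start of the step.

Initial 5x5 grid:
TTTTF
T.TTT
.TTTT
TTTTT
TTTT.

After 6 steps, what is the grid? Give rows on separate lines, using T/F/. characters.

Step 1: 2 trees catch fire, 1 burn out
  TTTF.
  T.TTF
  .TTTT
  TTTTT
  TTTT.
Step 2: 3 trees catch fire, 2 burn out
  TTF..
  T.TF.
  .TTTF
  TTTTT
  TTTT.
Step 3: 4 trees catch fire, 3 burn out
  TF...
  T.F..
  .TTF.
  TTTTF
  TTTT.
Step 4: 3 trees catch fire, 4 burn out
  F....
  T....
  .TF..
  TTTF.
  TTTT.
Step 5: 4 trees catch fire, 3 burn out
  .....
  F....
  .F...
  TTF..
  TTTF.
Step 6: 2 trees catch fire, 4 burn out
  .....
  .....
  .....
  TF...
  TTF..

.....
.....
.....
TF...
TTF..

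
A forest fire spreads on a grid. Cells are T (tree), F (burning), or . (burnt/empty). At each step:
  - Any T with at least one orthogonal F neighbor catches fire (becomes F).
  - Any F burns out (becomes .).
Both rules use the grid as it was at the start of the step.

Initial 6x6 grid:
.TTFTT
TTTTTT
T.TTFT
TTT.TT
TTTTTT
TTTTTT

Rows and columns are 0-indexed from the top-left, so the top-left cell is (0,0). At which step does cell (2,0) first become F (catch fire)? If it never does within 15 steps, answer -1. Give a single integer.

Step 1: cell (2,0)='T' (+7 fires, +2 burnt)
Step 2: cell (2,0)='T' (+7 fires, +7 burnt)
Step 3: cell (2,0)='T' (+5 fires, +7 burnt)
Step 4: cell (2,0)='T' (+5 fires, +5 burnt)
Step 5: cell (2,0)='F' (+4 fires, +5 burnt)
  -> target ignites at step 5
Step 6: cell (2,0)='.' (+2 fires, +4 burnt)
Step 7: cell (2,0)='.' (+1 fires, +2 burnt)
Step 8: cell (2,0)='.' (+0 fires, +1 burnt)
  fire out at step 8

5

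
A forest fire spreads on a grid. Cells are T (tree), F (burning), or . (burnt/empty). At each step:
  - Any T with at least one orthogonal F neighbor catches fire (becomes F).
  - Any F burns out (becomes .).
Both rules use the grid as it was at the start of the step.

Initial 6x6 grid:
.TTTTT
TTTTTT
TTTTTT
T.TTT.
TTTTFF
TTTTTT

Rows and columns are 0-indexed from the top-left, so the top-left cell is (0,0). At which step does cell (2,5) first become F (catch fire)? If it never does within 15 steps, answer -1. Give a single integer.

Step 1: cell (2,5)='T' (+4 fires, +2 burnt)
Step 2: cell (2,5)='T' (+4 fires, +4 burnt)
Step 3: cell (2,5)='F' (+6 fires, +4 burnt)
  -> target ignites at step 3
Step 4: cell (2,5)='.' (+6 fires, +6 burnt)
Step 5: cell (2,5)='.' (+6 fires, +6 burnt)
Step 6: cell (2,5)='.' (+3 fires, +6 burnt)
Step 7: cell (2,5)='.' (+2 fires, +3 burnt)
Step 8: cell (2,5)='.' (+0 fires, +2 burnt)
  fire out at step 8

3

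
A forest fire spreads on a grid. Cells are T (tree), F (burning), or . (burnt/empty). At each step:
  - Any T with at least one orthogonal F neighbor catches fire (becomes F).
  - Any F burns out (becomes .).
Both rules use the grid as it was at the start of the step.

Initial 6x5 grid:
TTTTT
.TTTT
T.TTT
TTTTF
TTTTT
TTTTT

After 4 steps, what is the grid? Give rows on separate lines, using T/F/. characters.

Step 1: 3 trees catch fire, 1 burn out
  TTTTT
  .TTTT
  T.TTF
  TTTF.
  TTTTF
  TTTTT
Step 2: 5 trees catch fire, 3 burn out
  TTTTT
  .TTTF
  T.TF.
  TTF..
  TTTF.
  TTTTF
Step 3: 6 trees catch fire, 5 burn out
  TTTTF
  .TTF.
  T.F..
  TF...
  TTF..
  TTTF.
Step 4: 5 trees catch fire, 6 burn out
  TTTF.
  .TF..
  T....
  F....
  TF...
  TTF..

TTTF.
.TF..
T....
F....
TF...
TTF..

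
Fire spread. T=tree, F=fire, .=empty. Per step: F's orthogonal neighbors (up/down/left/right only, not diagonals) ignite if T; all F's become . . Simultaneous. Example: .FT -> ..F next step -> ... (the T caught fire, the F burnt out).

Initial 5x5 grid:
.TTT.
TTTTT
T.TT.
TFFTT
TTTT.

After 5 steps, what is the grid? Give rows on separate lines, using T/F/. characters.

Step 1: 5 trees catch fire, 2 burn out
  .TTT.
  TTTTT
  T.FT.
  F..FT
  TFFT.
Step 2: 6 trees catch fire, 5 burn out
  .TTT.
  TTFTT
  F..F.
  ....F
  F..F.
Step 3: 4 trees catch fire, 6 burn out
  .TFT.
  FF.FT
  .....
  .....
  .....
Step 4: 3 trees catch fire, 4 burn out
  .F.F.
  ....F
  .....
  .....
  .....
Step 5: 0 trees catch fire, 3 burn out
  .....
  .....
  .....
  .....
  .....

.....
.....
.....
.....
.....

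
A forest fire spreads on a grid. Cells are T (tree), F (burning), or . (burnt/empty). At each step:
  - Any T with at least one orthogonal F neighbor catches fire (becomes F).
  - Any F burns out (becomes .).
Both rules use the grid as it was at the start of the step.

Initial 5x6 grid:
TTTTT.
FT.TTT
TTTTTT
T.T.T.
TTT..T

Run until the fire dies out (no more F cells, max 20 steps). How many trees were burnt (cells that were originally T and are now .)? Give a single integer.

Answer: 21

Derivation:
Step 1: +3 fires, +1 burnt (F count now 3)
Step 2: +3 fires, +3 burnt (F count now 3)
Step 3: +3 fires, +3 burnt (F count now 3)
Step 4: +4 fires, +3 burnt (F count now 4)
Step 5: +4 fires, +4 burnt (F count now 4)
Step 6: +3 fires, +4 burnt (F count now 3)
Step 7: +1 fires, +3 burnt (F count now 1)
Step 8: +0 fires, +1 burnt (F count now 0)
Fire out after step 8
Initially T: 22, now '.': 29
Total burnt (originally-T cells now '.'): 21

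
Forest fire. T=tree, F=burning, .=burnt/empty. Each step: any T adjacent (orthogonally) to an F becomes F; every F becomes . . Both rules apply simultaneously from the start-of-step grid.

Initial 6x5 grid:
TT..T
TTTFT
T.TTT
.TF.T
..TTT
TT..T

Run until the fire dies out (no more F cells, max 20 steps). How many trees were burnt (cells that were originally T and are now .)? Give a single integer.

Step 1: +6 fires, +2 burnt (F count now 6)
Step 2: +4 fires, +6 burnt (F count now 4)
Step 3: +4 fires, +4 burnt (F count now 4)
Step 4: +3 fires, +4 burnt (F count now 3)
Step 5: +0 fires, +3 burnt (F count now 0)
Fire out after step 5
Initially T: 19, now '.': 28
Total burnt (originally-T cells now '.'): 17

Answer: 17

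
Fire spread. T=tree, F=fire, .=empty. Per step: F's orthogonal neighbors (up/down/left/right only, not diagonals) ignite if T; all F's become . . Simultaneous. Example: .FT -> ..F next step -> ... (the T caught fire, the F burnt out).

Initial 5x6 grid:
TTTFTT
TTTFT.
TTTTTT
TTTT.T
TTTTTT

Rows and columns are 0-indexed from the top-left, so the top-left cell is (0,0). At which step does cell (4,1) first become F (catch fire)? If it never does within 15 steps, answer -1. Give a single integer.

Step 1: cell (4,1)='T' (+5 fires, +2 burnt)
Step 2: cell (4,1)='T' (+6 fires, +5 burnt)
Step 3: cell (4,1)='T' (+6 fires, +6 burnt)
Step 4: cell (4,1)='T' (+5 fires, +6 burnt)
Step 5: cell (4,1)='F' (+3 fires, +5 burnt)
  -> target ignites at step 5
Step 6: cell (4,1)='.' (+1 fires, +3 burnt)
Step 7: cell (4,1)='.' (+0 fires, +1 burnt)
  fire out at step 7

5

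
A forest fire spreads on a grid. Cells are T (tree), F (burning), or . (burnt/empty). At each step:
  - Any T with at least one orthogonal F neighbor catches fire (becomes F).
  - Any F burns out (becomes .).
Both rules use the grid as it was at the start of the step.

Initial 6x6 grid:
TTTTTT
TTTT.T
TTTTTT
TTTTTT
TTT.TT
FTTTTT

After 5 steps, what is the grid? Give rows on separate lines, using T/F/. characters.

Step 1: 2 trees catch fire, 1 burn out
  TTTTTT
  TTTT.T
  TTTTTT
  TTTTTT
  FTT.TT
  .FTTTT
Step 2: 3 trees catch fire, 2 burn out
  TTTTTT
  TTTT.T
  TTTTTT
  FTTTTT
  .FT.TT
  ..FTTT
Step 3: 4 trees catch fire, 3 burn out
  TTTTTT
  TTTT.T
  FTTTTT
  .FTTTT
  ..F.TT
  ...FTT
Step 4: 4 trees catch fire, 4 burn out
  TTTTTT
  FTTT.T
  .FTTTT
  ..FTTT
  ....TT
  ....FT
Step 5: 6 trees catch fire, 4 burn out
  FTTTTT
  .FTT.T
  ..FTTT
  ...FTT
  ....FT
  .....F

FTTTTT
.FTT.T
..FTTT
...FTT
....FT
.....F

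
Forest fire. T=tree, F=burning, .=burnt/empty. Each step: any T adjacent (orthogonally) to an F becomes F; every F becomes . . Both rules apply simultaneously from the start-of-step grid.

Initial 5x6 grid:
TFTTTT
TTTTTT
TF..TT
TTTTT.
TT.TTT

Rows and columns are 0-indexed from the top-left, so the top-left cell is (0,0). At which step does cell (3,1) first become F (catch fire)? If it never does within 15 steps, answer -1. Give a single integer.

Step 1: cell (3,1)='F' (+5 fires, +2 burnt)
  -> target ignites at step 1
Step 2: cell (3,1)='.' (+6 fires, +5 burnt)
Step 3: cell (3,1)='.' (+4 fires, +6 burnt)
Step 4: cell (3,1)='.' (+4 fires, +4 burnt)
Step 5: cell (3,1)='.' (+3 fires, +4 burnt)
Step 6: cell (3,1)='.' (+2 fires, +3 burnt)
Step 7: cell (3,1)='.' (+0 fires, +2 burnt)
  fire out at step 7

1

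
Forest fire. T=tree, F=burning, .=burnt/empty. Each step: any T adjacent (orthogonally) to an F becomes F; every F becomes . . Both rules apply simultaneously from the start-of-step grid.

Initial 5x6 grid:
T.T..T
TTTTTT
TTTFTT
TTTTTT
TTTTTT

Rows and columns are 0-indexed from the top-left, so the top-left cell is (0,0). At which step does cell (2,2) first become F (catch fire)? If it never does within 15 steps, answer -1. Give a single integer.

Step 1: cell (2,2)='F' (+4 fires, +1 burnt)
  -> target ignites at step 1
Step 2: cell (2,2)='.' (+7 fires, +4 burnt)
Step 3: cell (2,2)='.' (+8 fires, +7 burnt)
Step 4: cell (2,2)='.' (+5 fires, +8 burnt)
Step 5: cell (2,2)='.' (+2 fires, +5 burnt)
Step 6: cell (2,2)='.' (+0 fires, +2 burnt)
  fire out at step 6

1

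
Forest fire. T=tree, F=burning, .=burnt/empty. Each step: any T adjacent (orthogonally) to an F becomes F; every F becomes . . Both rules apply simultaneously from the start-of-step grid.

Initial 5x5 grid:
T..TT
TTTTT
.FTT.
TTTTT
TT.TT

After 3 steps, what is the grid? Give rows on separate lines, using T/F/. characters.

Step 1: 3 trees catch fire, 1 burn out
  T..TT
  TFTTT
  ..FT.
  TFTTT
  TT.TT
Step 2: 6 trees catch fire, 3 burn out
  T..TT
  F.FTT
  ...F.
  F.FTT
  TF.TT
Step 3: 4 trees catch fire, 6 burn out
  F..TT
  ...FT
  .....
  ...FT
  F..TT

F..TT
...FT
.....
...FT
F..TT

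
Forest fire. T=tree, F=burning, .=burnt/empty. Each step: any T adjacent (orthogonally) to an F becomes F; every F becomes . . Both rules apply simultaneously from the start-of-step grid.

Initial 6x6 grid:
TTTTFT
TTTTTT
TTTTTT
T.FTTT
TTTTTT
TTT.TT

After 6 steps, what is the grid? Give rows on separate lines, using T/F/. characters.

Step 1: 6 trees catch fire, 2 burn out
  TTTF.F
  TTTTFT
  TTFTTT
  T..FTT
  TTFTTT
  TTT.TT
Step 2: 11 trees catch fire, 6 burn out
  TTF...
  TTFF.F
  TF.FFT
  T...FT
  TF.FTT
  TTF.TT
Step 3: 8 trees catch fire, 11 burn out
  TF....
  TF....
  F....F
  T....F
  F...FT
  TF..TT
Step 4: 6 trees catch fire, 8 burn out
  F.....
  F.....
  ......
  F.....
  .....F
  F...FT
Step 5: 1 trees catch fire, 6 burn out
  ......
  ......
  ......
  ......
  ......
  .....F
Step 6: 0 trees catch fire, 1 burn out
  ......
  ......
  ......
  ......
  ......
  ......

......
......
......
......
......
......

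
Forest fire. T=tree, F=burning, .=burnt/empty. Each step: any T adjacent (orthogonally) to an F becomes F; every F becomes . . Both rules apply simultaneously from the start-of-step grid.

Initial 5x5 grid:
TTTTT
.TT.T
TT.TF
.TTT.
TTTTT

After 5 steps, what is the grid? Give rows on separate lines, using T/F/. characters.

Step 1: 2 trees catch fire, 1 burn out
  TTTTT
  .TT.F
  TT.F.
  .TTT.
  TTTTT
Step 2: 2 trees catch fire, 2 burn out
  TTTTF
  .TT..
  TT...
  .TTF.
  TTTTT
Step 3: 3 trees catch fire, 2 burn out
  TTTF.
  .TT..
  TT...
  .TF..
  TTTFT
Step 4: 4 trees catch fire, 3 burn out
  TTF..
  .TT..
  TT...
  .F...
  TTF.F
Step 5: 4 trees catch fire, 4 burn out
  TF...
  .TF..
  TF...
  .....
  TF...

TF...
.TF..
TF...
.....
TF...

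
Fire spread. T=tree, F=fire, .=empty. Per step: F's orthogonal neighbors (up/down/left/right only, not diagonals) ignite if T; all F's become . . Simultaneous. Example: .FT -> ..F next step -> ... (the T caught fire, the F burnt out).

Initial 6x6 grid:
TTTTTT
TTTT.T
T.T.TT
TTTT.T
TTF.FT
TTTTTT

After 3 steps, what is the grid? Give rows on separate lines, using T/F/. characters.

Step 1: 5 trees catch fire, 2 burn out
  TTTTTT
  TTTT.T
  T.T.TT
  TTFT.T
  TF...F
  TTFTFT
Step 2: 8 trees catch fire, 5 burn out
  TTTTTT
  TTTT.T
  T.F.TT
  TF.F.F
  F.....
  TF.F.F
Step 3: 4 trees catch fire, 8 burn out
  TTTTTT
  TTFT.T
  T...TF
  F.....
  ......
  F.....

TTTTTT
TTFT.T
T...TF
F.....
......
F.....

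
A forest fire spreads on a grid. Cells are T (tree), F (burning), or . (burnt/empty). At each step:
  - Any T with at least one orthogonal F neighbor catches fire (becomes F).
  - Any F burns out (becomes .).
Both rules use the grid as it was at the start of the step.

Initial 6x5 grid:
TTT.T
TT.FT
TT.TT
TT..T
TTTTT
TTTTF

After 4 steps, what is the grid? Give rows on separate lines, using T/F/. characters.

Step 1: 4 trees catch fire, 2 burn out
  TTT.T
  TT..F
  TT.FT
  TT..T
  TTTTF
  TTTF.
Step 2: 5 trees catch fire, 4 burn out
  TTT.F
  TT...
  TT..F
  TT..F
  TTTF.
  TTF..
Step 3: 2 trees catch fire, 5 burn out
  TTT..
  TT...
  TT...
  TT...
  TTF..
  TF...
Step 4: 2 trees catch fire, 2 burn out
  TTT..
  TT...
  TT...
  TT...
  TF...
  F....

TTT..
TT...
TT...
TT...
TF...
F....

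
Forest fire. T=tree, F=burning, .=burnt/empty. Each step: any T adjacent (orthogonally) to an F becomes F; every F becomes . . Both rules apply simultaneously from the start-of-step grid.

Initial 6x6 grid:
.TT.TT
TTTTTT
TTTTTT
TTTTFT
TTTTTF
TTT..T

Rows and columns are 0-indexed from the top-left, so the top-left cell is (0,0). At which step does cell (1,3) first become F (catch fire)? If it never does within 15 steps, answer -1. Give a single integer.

Step 1: cell (1,3)='T' (+5 fires, +2 burnt)
Step 2: cell (1,3)='T' (+5 fires, +5 burnt)
Step 3: cell (1,3)='F' (+6 fires, +5 burnt)
  -> target ignites at step 3
Step 4: cell (1,3)='.' (+6 fires, +6 burnt)
Step 5: cell (1,3)='.' (+5 fires, +6 burnt)
Step 6: cell (1,3)='.' (+3 fires, +5 burnt)
Step 7: cell (1,3)='.' (+0 fires, +3 burnt)
  fire out at step 7

3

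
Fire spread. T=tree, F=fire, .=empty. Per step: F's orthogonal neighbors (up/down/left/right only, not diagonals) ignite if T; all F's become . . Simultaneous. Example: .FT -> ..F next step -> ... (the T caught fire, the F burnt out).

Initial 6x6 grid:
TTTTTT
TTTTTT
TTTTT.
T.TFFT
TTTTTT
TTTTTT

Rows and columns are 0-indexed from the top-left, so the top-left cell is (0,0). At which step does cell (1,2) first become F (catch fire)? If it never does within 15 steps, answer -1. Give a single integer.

Step 1: cell (1,2)='T' (+6 fires, +2 burnt)
Step 2: cell (1,2)='T' (+7 fires, +6 burnt)
Step 3: cell (1,2)='F' (+8 fires, +7 burnt)
  -> target ignites at step 3
Step 4: cell (1,2)='.' (+6 fires, +8 burnt)
Step 5: cell (1,2)='.' (+4 fires, +6 burnt)
Step 6: cell (1,2)='.' (+1 fires, +4 burnt)
Step 7: cell (1,2)='.' (+0 fires, +1 burnt)
  fire out at step 7

3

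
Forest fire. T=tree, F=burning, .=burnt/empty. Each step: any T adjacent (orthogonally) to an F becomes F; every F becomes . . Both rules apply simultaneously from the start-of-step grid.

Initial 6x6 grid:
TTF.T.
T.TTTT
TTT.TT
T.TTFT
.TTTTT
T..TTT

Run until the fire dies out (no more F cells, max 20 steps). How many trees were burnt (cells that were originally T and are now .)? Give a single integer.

Answer: 25

Derivation:
Step 1: +6 fires, +2 burnt (F count now 6)
Step 2: +9 fires, +6 burnt (F count now 9)
Step 3: +7 fires, +9 burnt (F count now 7)
Step 4: +2 fires, +7 burnt (F count now 2)
Step 5: +1 fires, +2 burnt (F count now 1)
Step 6: +0 fires, +1 burnt (F count now 0)
Fire out after step 6
Initially T: 26, now '.': 35
Total burnt (originally-T cells now '.'): 25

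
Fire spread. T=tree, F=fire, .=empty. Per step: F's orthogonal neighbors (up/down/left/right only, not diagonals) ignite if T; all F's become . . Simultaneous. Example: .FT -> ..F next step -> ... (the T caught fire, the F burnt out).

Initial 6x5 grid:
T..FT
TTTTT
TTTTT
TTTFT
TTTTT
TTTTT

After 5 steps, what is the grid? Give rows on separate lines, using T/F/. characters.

Step 1: 6 trees catch fire, 2 burn out
  T...F
  TTTFT
  TTTFT
  TTF.F
  TTTFT
  TTTTT
Step 2: 8 trees catch fire, 6 burn out
  T....
  TTF.F
  TTF.F
  TF...
  TTF.F
  TTTFT
Step 3: 6 trees catch fire, 8 burn out
  T....
  TF...
  TF...
  F....
  TF...
  TTF.F
Step 4: 4 trees catch fire, 6 burn out
  T....
  F....
  F....
  .....
  F....
  TF...
Step 5: 2 trees catch fire, 4 burn out
  F....
  .....
  .....
  .....
  .....
  F....

F....
.....
.....
.....
.....
F....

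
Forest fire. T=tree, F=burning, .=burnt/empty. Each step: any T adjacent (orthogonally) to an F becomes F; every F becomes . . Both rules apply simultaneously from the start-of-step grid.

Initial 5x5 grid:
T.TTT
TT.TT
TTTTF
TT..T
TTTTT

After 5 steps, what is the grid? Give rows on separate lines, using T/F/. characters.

Step 1: 3 trees catch fire, 1 burn out
  T.TTT
  TT.TF
  TTTF.
  TT..F
  TTTTT
Step 2: 4 trees catch fire, 3 burn out
  T.TTF
  TT.F.
  TTF..
  TT...
  TTTTF
Step 3: 3 trees catch fire, 4 burn out
  T.TF.
  TT...
  TF...
  TT...
  TTTF.
Step 4: 5 trees catch fire, 3 burn out
  T.F..
  TF...
  F....
  TF...
  TTF..
Step 5: 3 trees catch fire, 5 burn out
  T....
  F....
  .....
  F....
  TF...

T....
F....
.....
F....
TF...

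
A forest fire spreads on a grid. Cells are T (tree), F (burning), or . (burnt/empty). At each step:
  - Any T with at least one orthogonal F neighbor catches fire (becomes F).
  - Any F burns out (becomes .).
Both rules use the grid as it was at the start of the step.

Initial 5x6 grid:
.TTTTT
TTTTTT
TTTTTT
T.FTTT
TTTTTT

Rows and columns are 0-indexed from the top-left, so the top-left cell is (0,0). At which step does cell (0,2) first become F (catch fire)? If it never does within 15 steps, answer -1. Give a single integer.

Step 1: cell (0,2)='T' (+3 fires, +1 burnt)
Step 2: cell (0,2)='T' (+6 fires, +3 burnt)
Step 3: cell (0,2)='F' (+8 fires, +6 burnt)
  -> target ignites at step 3
Step 4: cell (0,2)='.' (+7 fires, +8 burnt)
Step 5: cell (0,2)='.' (+2 fires, +7 burnt)
Step 6: cell (0,2)='.' (+1 fires, +2 burnt)
Step 7: cell (0,2)='.' (+0 fires, +1 burnt)
  fire out at step 7

3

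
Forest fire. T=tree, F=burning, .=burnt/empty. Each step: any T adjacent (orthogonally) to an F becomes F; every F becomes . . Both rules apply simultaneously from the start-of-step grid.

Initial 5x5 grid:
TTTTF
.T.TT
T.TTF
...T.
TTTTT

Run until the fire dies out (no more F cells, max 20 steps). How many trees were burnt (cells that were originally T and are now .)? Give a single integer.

Answer: 15

Derivation:
Step 1: +3 fires, +2 burnt (F count now 3)
Step 2: +4 fires, +3 burnt (F count now 4)
Step 3: +2 fires, +4 burnt (F count now 2)
Step 4: +4 fires, +2 burnt (F count now 4)
Step 5: +1 fires, +4 burnt (F count now 1)
Step 6: +1 fires, +1 burnt (F count now 1)
Step 7: +0 fires, +1 burnt (F count now 0)
Fire out after step 7
Initially T: 16, now '.': 24
Total burnt (originally-T cells now '.'): 15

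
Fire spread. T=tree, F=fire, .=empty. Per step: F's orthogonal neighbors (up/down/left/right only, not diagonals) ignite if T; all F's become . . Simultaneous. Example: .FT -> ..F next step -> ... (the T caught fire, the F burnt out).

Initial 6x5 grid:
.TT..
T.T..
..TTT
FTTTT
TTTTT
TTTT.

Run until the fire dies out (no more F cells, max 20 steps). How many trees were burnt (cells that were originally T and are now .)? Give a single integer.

Answer: 19

Derivation:
Step 1: +2 fires, +1 burnt (F count now 2)
Step 2: +3 fires, +2 burnt (F count now 3)
Step 3: +4 fires, +3 burnt (F count now 4)
Step 4: +5 fires, +4 burnt (F count now 5)
Step 5: +4 fires, +5 burnt (F count now 4)
Step 6: +1 fires, +4 burnt (F count now 1)
Step 7: +0 fires, +1 burnt (F count now 0)
Fire out after step 7
Initially T: 20, now '.': 29
Total burnt (originally-T cells now '.'): 19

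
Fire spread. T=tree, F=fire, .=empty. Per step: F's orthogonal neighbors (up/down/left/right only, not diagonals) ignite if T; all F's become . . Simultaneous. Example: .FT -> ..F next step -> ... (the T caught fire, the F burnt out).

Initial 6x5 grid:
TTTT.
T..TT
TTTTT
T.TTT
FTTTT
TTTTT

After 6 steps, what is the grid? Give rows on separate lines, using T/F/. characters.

Step 1: 3 trees catch fire, 1 burn out
  TTTT.
  T..TT
  TTTTT
  F.TTT
  .FTTT
  FTTTT
Step 2: 3 trees catch fire, 3 burn out
  TTTT.
  T..TT
  FTTTT
  ..TTT
  ..FTT
  .FTTT
Step 3: 5 trees catch fire, 3 burn out
  TTTT.
  F..TT
  .FTTT
  ..FTT
  ...FT
  ..FTT
Step 4: 5 trees catch fire, 5 burn out
  FTTT.
  ...TT
  ..FTT
  ...FT
  ....F
  ...FT
Step 5: 4 trees catch fire, 5 burn out
  .FTT.
  ...TT
  ...FT
  ....F
  .....
  ....F
Step 6: 3 trees catch fire, 4 burn out
  ..FT.
  ...FT
  ....F
  .....
  .....
  .....

..FT.
...FT
....F
.....
.....
.....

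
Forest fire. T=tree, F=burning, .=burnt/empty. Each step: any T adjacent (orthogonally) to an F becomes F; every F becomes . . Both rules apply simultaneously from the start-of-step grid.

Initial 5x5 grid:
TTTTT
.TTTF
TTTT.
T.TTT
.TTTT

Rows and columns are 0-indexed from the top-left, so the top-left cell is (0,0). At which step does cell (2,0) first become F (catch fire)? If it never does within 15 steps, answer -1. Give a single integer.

Step 1: cell (2,0)='T' (+2 fires, +1 burnt)
Step 2: cell (2,0)='T' (+3 fires, +2 burnt)
Step 3: cell (2,0)='T' (+4 fires, +3 burnt)
Step 4: cell (2,0)='T' (+5 fires, +4 burnt)
Step 5: cell (2,0)='F' (+4 fires, +5 burnt)
  -> target ignites at step 5
Step 6: cell (2,0)='.' (+2 fires, +4 burnt)
Step 7: cell (2,0)='.' (+0 fires, +2 burnt)
  fire out at step 7

5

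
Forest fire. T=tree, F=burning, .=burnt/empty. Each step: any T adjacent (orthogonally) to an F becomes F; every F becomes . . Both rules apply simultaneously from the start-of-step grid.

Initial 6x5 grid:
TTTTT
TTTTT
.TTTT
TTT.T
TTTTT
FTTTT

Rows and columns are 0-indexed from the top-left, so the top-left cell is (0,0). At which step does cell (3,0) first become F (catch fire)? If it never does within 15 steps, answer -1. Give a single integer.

Step 1: cell (3,0)='T' (+2 fires, +1 burnt)
Step 2: cell (3,0)='F' (+3 fires, +2 burnt)
  -> target ignites at step 2
Step 3: cell (3,0)='.' (+3 fires, +3 burnt)
Step 4: cell (3,0)='.' (+4 fires, +3 burnt)
Step 5: cell (3,0)='.' (+3 fires, +4 burnt)
Step 6: cell (3,0)='.' (+5 fires, +3 burnt)
Step 7: cell (3,0)='.' (+4 fires, +5 burnt)
Step 8: cell (3,0)='.' (+2 fires, +4 burnt)
Step 9: cell (3,0)='.' (+1 fires, +2 burnt)
Step 10: cell (3,0)='.' (+0 fires, +1 burnt)
  fire out at step 10

2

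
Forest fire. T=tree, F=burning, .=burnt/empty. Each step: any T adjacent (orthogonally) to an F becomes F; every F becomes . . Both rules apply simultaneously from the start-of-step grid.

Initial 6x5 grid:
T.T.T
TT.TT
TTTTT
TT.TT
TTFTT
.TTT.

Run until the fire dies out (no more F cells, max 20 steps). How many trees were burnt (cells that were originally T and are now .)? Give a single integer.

Step 1: +3 fires, +1 burnt (F count now 3)
Step 2: +6 fires, +3 burnt (F count now 6)
Step 3: +4 fires, +6 burnt (F count now 4)
Step 4: +5 fires, +4 burnt (F count now 5)
Step 5: +2 fires, +5 burnt (F count now 2)
Step 6: +2 fires, +2 burnt (F count now 2)
Step 7: +0 fires, +2 burnt (F count now 0)
Fire out after step 7
Initially T: 23, now '.': 29
Total burnt (originally-T cells now '.'): 22

Answer: 22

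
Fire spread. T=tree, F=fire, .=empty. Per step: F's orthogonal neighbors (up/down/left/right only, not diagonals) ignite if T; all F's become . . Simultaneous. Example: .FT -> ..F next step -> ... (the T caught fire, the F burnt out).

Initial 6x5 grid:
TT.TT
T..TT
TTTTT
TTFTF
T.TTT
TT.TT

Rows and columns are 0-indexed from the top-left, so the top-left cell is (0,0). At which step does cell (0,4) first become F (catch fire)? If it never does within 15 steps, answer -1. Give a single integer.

Step 1: cell (0,4)='T' (+6 fires, +2 burnt)
Step 2: cell (0,4)='T' (+6 fires, +6 burnt)
Step 3: cell (0,4)='F' (+5 fires, +6 burnt)
  -> target ignites at step 3
Step 4: cell (0,4)='.' (+3 fires, +5 burnt)
Step 5: cell (0,4)='.' (+2 fires, +3 burnt)
Step 6: cell (0,4)='.' (+1 fires, +2 burnt)
Step 7: cell (0,4)='.' (+0 fires, +1 burnt)
  fire out at step 7

3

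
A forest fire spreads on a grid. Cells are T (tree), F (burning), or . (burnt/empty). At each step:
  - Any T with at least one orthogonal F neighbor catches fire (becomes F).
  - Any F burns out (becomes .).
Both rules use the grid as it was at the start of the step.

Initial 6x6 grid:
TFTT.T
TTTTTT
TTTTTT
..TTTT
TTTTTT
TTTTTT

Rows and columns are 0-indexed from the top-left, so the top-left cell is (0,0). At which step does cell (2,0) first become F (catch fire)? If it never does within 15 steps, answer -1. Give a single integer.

Step 1: cell (2,0)='T' (+3 fires, +1 burnt)
Step 2: cell (2,0)='T' (+4 fires, +3 burnt)
Step 3: cell (2,0)='F' (+3 fires, +4 burnt)
  -> target ignites at step 3
Step 4: cell (2,0)='.' (+3 fires, +3 burnt)
Step 5: cell (2,0)='.' (+4 fires, +3 burnt)
Step 6: cell (2,0)='.' (+6 fires, +4 burnt)
Step 7: cell (2,0)='.' (+5 fires, +6 burnt)
Step 8: cell (2,0)='.' (+3 fires, +5 burnt)
Step 9: cell (2,0)='.' (+1 fires, +3 burnt)
Step 10: cell (2,0)='.' (+0 fires, +1 burnt)
  fire out at step 10

3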